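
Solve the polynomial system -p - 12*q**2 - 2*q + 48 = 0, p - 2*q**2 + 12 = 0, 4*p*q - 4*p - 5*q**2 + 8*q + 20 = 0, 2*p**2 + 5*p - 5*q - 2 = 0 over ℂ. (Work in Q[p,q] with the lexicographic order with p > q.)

Compute a lex Gröbner basis by Buchberger's algorithm.
f_1 = -p - 12*q**2 - 2*q + 48, LT = p.
f_2 = p - 2*q**2 + 12, LT = p.
f_3 = 4*p*q - 4*p - 5*q**2 + 8*q + 20, LT = p*q.
f_4 = 2*p**2 + 5*p - 5*q - 2, LT = p**2.

S(f_1,f_2): lcm = p. S = 14*q**2 + 2*q - 60.
  leading term q**2: no divisor's leading term divides it; move 14*q**2 to the remainder.
  leading term q: no divisor's leading term divides it; move 2*q to the remainder.
  leading term 1: no divisor's leading term divides it; move -60 to the remainder.
  remainder 14*q**2 + 2*q - 60 ≠ 0; add h_5 = 14*q**2 + 2*q - 60 to the basis.

S(f_1,f_3): lcm = p*q. S = p + 12*q**3 + 13/4*q**2 - 50*q - 5.
  leading term p: subtract (-1)·f_1 from p + 12*q**3 + 13/4*q**2 - 50*q - 5 → 12*q**3 - 35/4*q**2 - 52*q + 43
  leading term q**3: subtract (6/7*q)·h_5 from 12*q**3 - 35/4*q**2 - 52*q + 43 → -293/28*q**2 - 4/7*q + 43
  leading term q**2: subtract (-293/392)·h_5 from -293/28*q**2 - 4/7*q + 43 → 181/196*q - 181/98
  leading term q: no divisor's leading term divides it; move 181/196*q to the remainder.
  leading term 1: no divisor's leading term divides it; move -181/98 to the remainder.
  remainder 181/196*q - 181/98 ≠ 0; add h_6 = 181/196*q - 181/98 to the basis.

S(f_1,f_4): lcm = p**2. S = 12*p*q**2 + 2*p*q - 101/2*p + 5/2*q + 1.
  leading term p*q**2: subtract (-12*q**2)·f_1 from 12*p*q**2 + 2*p*q - 101/2*p + 5/2*q + 1 → 2*p*q - 101/2*p - 144*q**4 - 24*q**3 + 576*q**2 + 5/2*q + 1
  leading term p*q: subtract (-2*q)·f_1 from 2*p*q - 101/2*p - 144*q**4 - 24*q**3 + 576*q**2 + 5/2*q + 1 → -101/2*p - 144*q**4 - 48*q**3 + 572*q**2 + 197/2*q + 1
  leading term p: subtract (101/2)·f_1 from -101/2*p - 144*q**4 - 48*q**3 + 572*q**2 + 197/2*q + 1 → -144*q**4 - 48*q**3 + 1178*q**2 + 399/2*q - 2423
  leading term q**4: subtract (-72/7*q**2)·h_5 from -144*q**4 - 48*q**3 + 1178*q**2 + 399/2*q - 2423 → -192/7*q**3 + 3926/7*q**2 + 399/2*q - 2423
  leading term q**3: subtract (-96/49*q)·h_5 from -192/7*q**3 + 3926/7*q**2 + 399/2*q - 2423 → 27674/49*q**2 + 8031/98*q - 2423
  leading term q**2: subtract (13837/343)·h_5 from 27674/49*q**2 + 8031/98*q - 2423 → 869/686*q - 869/343
  leading term q: subtract (1738/1267)·h_6 from 869/686*q - 869/343 → 0
  remainder 0.

S(f_2,f_3): lcm = p*q. S = p - 2*q**3 + 5/4*q**2 + 10*q - 5.
  leading term p: subtract (-1)·f_1 from p - 2*q**3 + 5/4*q**2 + 10*q - 5 → -2*q**3 - 43/4*q**2 + 8*q + 43
  leading term q**3: subtract (-1/7*q)·h_5 from -2*q**3 - 43/4*q**2 + 8*q + 43 → -293/28*q**2 - 4/7*q + 43
  leading term q**2: subtract (-293/392)·h_5 from -293/28*q**2 - 4/7*q + 43 → 181/196*q - 181/98
  leading term q: subtract (1)·h_6 from 181/196*q - 181/98 → 0
  remainder 0.

S(f_2,f_4): lcm = p**2. S = -2*p*q**2 + 19/2*p + 5/2*q + 1.
  leading term p*q**2: subtract (2*q**2)·f_1 from -2*p*q**2 + 19/2*p + 5/2*q + 1 → 19/2*p + 24*q**4 + 4*q**3 - 96*q**2 + 5/2*q + 1
  leading term p: subtract (-19/2)·f_1 from 19/2*p + 24*q**4 + 4*q**3 - 96*q**2 + 5/2*q + 1 → 24*q**4 + 4*q**3 - 210*q**2 - 33/2*q + 457
  leading term q**4: subtract (12/7*q**2)·h_5 from 24*q**4 + 4*q**3 - 210*q**2 - 33/2*q + 457 → 4/7*q**3 - 750/7*q**2 - 33/2*q + 457
  leading term q**3: subtract (2/49*q)·h_5 from 4/7*q**3 - 750/7*q**2 - 33/2*q + 457 → -5254/49*q**2 - 1377/98*q + 457
  leading term q**2: subtract (-2627/343)·h_5 from -5254/49*q**2 - 1377/98*q + 457 → 869/686*q - 869/343
  leading term q: subtract (1738/1267)·h_6 from 869/686*q - 869/343 → 0
  remainder 0.

S(f_3,f_4): lcm = p**2*q. S = -p**2 - 5/4*p*q**2 - 1/2*p*q + 5*p + 5/2*q**2 + q.
  leading term p**2: subtract (p)·f_1 from -p**2 - 5/4*p*q**2 - 1/2*p*q + 5*p + 5/2*q**2 + q → 43/4*p*q**2 + 3/2*p*q - 43*p + 5/2*q**2 + q
  leading term p*q**2: subtract (-43/4*q**2)·f_1 from 43/4*p*q**2 + 3/2*p*q - 43*p + 5/2*q**2 + q → 3/2*p*q - 43*p - 129*q**4 - 43/2*q**3 + 1037/2*q**2 + q
  leading term p*q: subtract (-3/2*q)·f_1 from 3/2*p*q - 43*p - 129*q**4 - 43/2*q**3 + 1037/2*q**2 + q → -43*p - 129*q**4 - 79/2*q**3 + 1031/2*q**2 + 73*q
  leading term p: subtract (43)·f_1 from -43*p - 129*q**4 - 79/2*q**3 + 1031/2*q**2 + 73*q → -129*q**4 - 79/2*q**3 + 2063/2*q**2 + 159*q - 2064
  leading term q**4: subtract (-129/14*q**2)·h_5 from -129*q**4 - 79/2*q**3 + 2063/2*q**2 + 159*q - 2064 → -295/14*q**3 + 6701/14*q**2 + 159*q - 2064
  leading term q**3: subtract (-295/196*q)·h_5 from -295/14*q**3 + 6701/14*q**2 + 159*q - 2064 → 23601/49*q**2 + 3366/49*q - 2064
  leading term q**2: subtract (23601/686)·h_5 from 23601/49*q**2 + 3366/49*q - 2064 → -39/343*q + 78/343
  leading term q: subtract (-156/1267)·h_6 from -39/343*q + 78/343 → 0
  remainder 0.

S(f_1,h_5): leading monomials are coprime, so the S-polynomial reduces to 0 (Buchberger's first criterion).
S(f_2,h_5): leading monomials are coprime, so the S-polynomial reduces to 0 (Buchberger's first criterion).
S(f_3,h_5): lcm = p*q**2. S = -8/7*p*q + 30/7*p - 5/4*q**3 + 2*q**2 + 5*q.
  leading term p*q: subtract (8/7*q)·f_1 from -8/7*p*q + 30/7*p - 5/4*q**3 + 2*q**2 + 5*q → 30/7*p + 349/28*q**3 + 30/7*q**2 - 349/7*q
  leading term p: subtract (-30/7)·f_1 from 30/7*p + 349/28*q**3 + 30/7*q**2 - 349/7*q → 349/28*q**3 - 330/7*q**2 - 409/7*q + 1440/7
  leading term q**3: subtract (349/392*q)·h_5 from 349/28*q**3 - 330/7*q**2 - 409/7*q + 1440/7 → -9589/196*q**2 - 491/98*q + 1440/7
  leading term q**2: subtract (-9589/2744)·h_5 from -9589/196*q**2 - 491/98*q + 1440/7 → 2715/1372*q - 2715/686
  leading term q: subtract (15/7)·h_6 from 2715/1372*q - 2715/686 → 0
  remainder 0.

S(f_4,h_5): leading monomials are coprime, so the S-polynomial reduces to 0 (Buchberger's first criterion).
S(f_1,h_6): leading monomials are coprime, so the S-polynomial reduces to 0 (Buchberger's first criterion).
S(f_2,h_6): leading monomials are coprime, so the S-polynomial reduces to 0 (Buchberger's first criterion).
S(f_3,h_6): lcm = p*q. S = p - 5/4*q**2 + 2*q + 5.
  leading term p: subtract (-1)·f_1 from p - 5/4*q**2 + 2*q + 5 → -53/4*q**2 + 53
  leading term q**2: subtract (-53/56)·h_5 from -53/4*q**2 + 53 → 53/28*q - 53/14
  leading term q: subtract (371/181)·h_6 from 53/28*q - 53/14 → 0
  remainder 0.

S(f_4,h_6): leading monomials are coprime, so the S-polynomial reduces to 0 (Buchberger's first criterion).
S(h_5,h_6): lcm = q**2. S = 15/7*q - 30/7.
  leading term q: subtract (420/181)·h_6 from 15/7*q - 30/7 → 0
  remainder 0.

Every S-polynomial of the final basis reduces to 0, so we have a Gröbner basis.
Inter-reduce: drop elements whose leading term is divisible by another's, tail-reduce, and make monic.
Reduced Gröbner basis: {p + 4, q - 2}.

The lex basis is triangular: the last element involves only q. Solving q - 2 = 0 gives q ∈ {2}; substituting each value into the earlier elements determines the remaining variables.
  q = 2: the earlier basis element becomes p + 4 = 0, giving p = -4 — point (-4, 2).
Substituting each solution back into the original system confirms all equations vanish.

{(-4, 2)}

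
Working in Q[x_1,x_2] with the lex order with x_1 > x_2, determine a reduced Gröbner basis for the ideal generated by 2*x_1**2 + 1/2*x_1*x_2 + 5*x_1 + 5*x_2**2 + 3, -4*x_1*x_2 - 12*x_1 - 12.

f_1 = 2*x_1**2 + 1/2*x_1*x_2 + 5*x_1 + 5*x_2**2 + 3, LT = x_1**2.
f_2 = -4*x_1*x_2 - 12*x_1 - 12, LT = x_1*x_2.

S(f_1,f_2): lcm = x_1**2*x_2. S = -3*x_1**2 + 1/4*x_1*x_2**2 + 5/2*x_1*x_2 - 3*x_1 + 5/2*x_2**3 + 3/2*x_2.
  leading term x_1**2: subtract (-3/2)·f_1 from -3*x_1**2 + 1/4*x_1*x_2**2 + 5/2*x_1*x_2 - 3*x_1 + 5/2*x_2**3 + 3/2*x_2 → 1/4*x_1*x_2**2 + 13/4*x_1*x_2 + 9/2*x_1 + 5/2*x_2**3 + 15/2*x_2**2 + 3/2*x_2 + 9/2
  leading term x_1*x_2**2: subtract (-1/16*x_2)·f_2 from 1/4*x_1*x_2**2 + 13/4*x_1*x_2 + 9/2*x_1 + 5/2*x_2**3 + 15/2*x_2**2 + 3/2*x_2 + 9/2 → 5/2*x_1*x_2 + 9/2*x_1 + 5/2*x_2**3 + 15/2*x_2**2 + 3/4*x_2 + 9/2
  leading term x_1*x_2: subtract (-5/8)·f_2 from 5/2*x_1*x_2 + 9/2*x_1 + 5/2*x_2**3 + 15/2*x_2**2 + 3/4*x_2 + 9/2 → -3*x_1 + 5/2*x_2**3 + 15/2*x_2**2 + 3/4*x_2 - 3
  leading term x_1: no divisor's leading term divides it; move -3*x_1 to the remainder.
  leading term x_2**3: no divisor's leading term divides it; move 5/2*x_2**3 to the remainder.
  leading term x_2**2: no divisor's leading term divides it; move 15/2*x_2**2 to the remainder.
  leading term x_2: no divisor's leading term divides it; move 3/4*x_2 to the remainder.
  leading term 1: no divisor's leading term divides it; move -3 to the remainder.
  remainder -3*x_1 + 5/2*x_2**3 + 15/2*x_2**2 + 3/4*x_2 - 3 ≠ 0; add g_3 = -3*x_1 + 5/2*x_2**3 + 15/2*x_2**2 + 3/4*x_2 - 3 to the basis.

S(f_2,g_3): lcm = x_1*x_2. S = 3*x_1 + 5/6*x_2**4 + 5/2*x_2**3 + 1/4*x_2**2 - x_2 + 3.
  leading term x_1: subtract (-1)·g_3 from 3*x_1 + 5/6*x_2**4 + 5/2*x_2**3 + 1/4*x_2**2 - x_2 + 3 → 5/6*x_2**4 + 5*x_2**3 + 31/4*x_2**2 - 1/4*x_2
  leading term x_2**4: no divisor's leading term divides it; move 5/6*x_2**4 to the remainder.
  leading term x_2**3: no divisor's leading term divides it; move 5*x_2**3 to the remainder.
  leading term x_2**2: no divisor's leading term divides it; move 31/4*x_2**2 to the remainder.
  leading term x_2: no divisor's leading term divides it; move -1/4*x_2 to the remainder.
  remainder 5/6*x_2**4 + 5*x_2**3 + 31/4*x_2**2 - 1/4*x_2 ≠ 0; add g_4 = 5/6*x_2**4 + 5*x_2**3 + 31/4*x_2**2 - 1/4*x_2 to the basis.

The other S-polynomials (S(f_1,g_3), S(f_1,g_4), S(f_2,g_4), S(g_3,g_4)) all reduce to 0 modulo the current basis, so we have a Gröbner basis.
Inter-reduce: drop elements whose leading term is divisible by another's, tail-reduce, and make monic.

G = {x_1 - 5/6*x_2**3 - 5/2*x_2**2 - 1/4*x_2 + 1, x_2**4 + 6*x_2**3 + 93/10*x_2**2 - 3/10*x_2}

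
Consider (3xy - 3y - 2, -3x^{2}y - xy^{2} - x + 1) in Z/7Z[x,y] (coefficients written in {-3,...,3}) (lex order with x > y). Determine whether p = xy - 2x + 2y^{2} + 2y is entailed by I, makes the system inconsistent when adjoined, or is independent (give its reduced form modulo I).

First compute the reduced Gröbner basis of I by Buchberger's algorithm.
f_1 = 3xy - 3y - 2, LT = xy.
f_2 = -3x^{2}y - xy^{2} - x + 1, LT = x^{2}y.

S(f_1,f_2): lcm = x^{2}y. S = 2xy^{2} - xy - x - 2.
  leading term xy^{2}: subtract (3y)·f_1 from 2xy^{2} - xy - x - 2 → -xy - x + 2y^{2} - y - 2
  leading term xy: subtract (2)·f_1 from -xy - x + 2y^{2} - y - 2 → -x + 2y^{2} - 2y + 2
  leading term x: no divisor's leading term divides it; move -x to the remainder.
  leading term y^{2}: no divisor's leading term divides it; move 2y^{2} to the remainder.
  leading term y: no divisor's leading term divides it; move -2y to the remainder.
  leading term 1: no divisor's leading term divides it; move 2 to the remainder.
  remainder -x + 2y^{2} - 2y + 2 ≠ 0; add h_3 = -x + 2y^{2} - 2y + 2 to the basis.

S(f_1,h_3): lcm = xy. S = 2y^{3} - 2y^{2} + y - 3.
  leading term y^{3}: no divisor's leading term divides it; move 2y^{3} to the remainder.
  leading term y^{2}: no divisor's leading term divides it; move -2y^{2} to the remainder.
  leading term y: no divisor's leading term divides it; move y to the remainder.
  leading term 1: no divisor's leading term divides it; move -3 to the remainder.
  remainder 2y^{3} - 2y^{2} + y - 3 ≠ 0; add h_4 = 2y^{3} - 2y^{2} + y - 3 to the basis.

S(f_2,h_3): lcm = x^{2}y. S = 2xy^{3} + 3xy^{2} + 2xy - 2x + 2.
  leading term xy^{3}: subtract (3y^{2})·f_1 from 2xy^{3} + 3xy^{2} + 2xy - 2x + 2 → 3xy^{2} + 2xy - 2x + 2y^{3} - y^{2} + 2
  leading term xy^{2}: subtract (y)·f_1 from 3xy^{2} + 2xy - 2x + 2y^{3} - y^{2} + 2 → 2xy - 2x + 2y^{3} + 2y^{2} + 2y + 2
  leading term xy: subtract (3)·f_1 from 2xy - 2x + 2y^{3} + 2y^{2} + 2y + 2 → -2x + 2y^{3} + 2y^{2} - 3y + 1
  leading term x: subtract (2)·h_3 from -2x + 2y^{3} + 2y^{2} - 3y + 1 → 2y^{3} - 2y^{2} + y - 3
  leading term y^{3}: subtract (1)·h_4 from 2y^{3} - 2y^{2} + y - 3 → 0
  remainder 0.

S(f_1,h_4): lcm = xy^{3}. S = xy^{2} + 3xy - 2x - y^{3} - 3y^{2}.
  leading term xy^{2}: subtract (-2y)·f_1 from xy^{2} + 3xy - 2x - y^{3} - 3y^{2} → 3xy - 2x - y^{3} - 2y^{2} + 3y
  leading term xy: subtract (1)·f_1 from 3xy - 2x - y^{3} - 2y^{2} + 3y → -2x - y^{3} - 2y^{2} - y + 2
  leading term x: subtract (2)·h_3 from -2x - y^{3} - 2y^{2} - y + 2 → -y^{3} + y^{2} + 3y - 2
  leading term y^{3}: subtract (3)·h_4 from -y^{3} + y^{2} + 3y - 2 → 0
  remainder 0.

S(f_2,h_4): lcm = x^{2}y^{3}. S = x^{2}y^{2} + 3x^{2}y - 2x^{2} - 2xy^{4} - 2xy^{2} + 2y^{2}.
  leading term x^{2}y^{2}: subtract (-2xy)·f_1 from x^{2}y^{2} + 3x^{2}y - 2x^{2} - 2xy^{4} - 2xy^{2} + 2y^{2} → 3x^{2}y - 2x^{2} - 2xy^{4} - xy^{2} + 3xy + 2y^{2}
  leading term x^{2}y: subtract (x)·f_1 from 3x^{2}y - 2x^{2} - 2xy^{4} - xy^{2} + 3xy + 2y^{2} → -2x^{2} - 2xy^{4} - xy^{2} - xy + 2x + 2y^{2}
  leading term x^{2}: subtract (2x)·h_3 from -2x^{2} - 2xy^{4} - xy^{2} - xy + 2x + 2y^{2} → -2xy^{4} + 2xy^{2} + 3xy - 2x + 2y^{2}
  leading term xy^{4}: subtract (-3y^{3})·f_1 from -2xy^{4} + 2xy^{2} + 3xy - 2x + 2y^{2} → 2xy^{2} + 3xy - 2x - 2y^{4} + y^{3} + 2y^{2}
  leading term xy^{2}: subtract (3y)·f_1 from 2xy^{2} + 3xy - 2x - 2y^{4} + y^{3} + 2y^{2} → 3xy - 2x - 2y^{4} + y^{3} - 3y^{2} - y
  leading term xy: subtract (1)·f_1 from 3xy - 2x - 2y^{4} + y^{3} - 3y^{2} - y → -2x - 2y^{4} + y^{3} - 3y^{2} + 2y + 2
  leading term x: subtract (2)·h_3 from -2x - 2y^{4} + y^{3} - 3y^{2} + 2y + 2 → -2y^{4} + y^{3} - y - 2
  leading term y^{4}: subtract (-y)·h_4 from -2y^{4} + y^{3} - y - 2 → -y^{3} + y^{2} + 3y - 2
  leading term y^{3}: subtract (3)·h_4 from -y^{3} + y^{2} + 3y - 2 → 0
  remainder 0.

S(h_3,h_4): leading monomials are coprime, so the S-polynomial reduces to 0 (Buchberger's first criterion).
Every S-polynomial of the final basis reduces to 0, so we have a Gröbner basis.
Inter-reduce: drop elements whose leading term is divisible by another's, tail-reduce, and make monic.
Reduced Gröbner basis: {x - 2y^{2} + 2y - 2, y^{3} - y^{2} - 3y + 2}.
Label its elements g_1 = x - 2y^{2} + 2y - 2, g_2 = y^{3} - y^{2} - 3y + 2.

Reduce p = xy - 2x + 2y^{2} + 2y modulo G:
  leading term xy: subtract (y)·g_1 from xy - 2x + 2y^{2} + 2y → -2x + 2y^{3} - 3y
  leading term x: subtract (-2)·g_1 from -2x + 2y^{3} - 3y → 2y^{3} + 3y^{2} + y + 3
  leading term y^{3}: subtract (2)·g_2 from 2y^{3} + 3y^{2} + y + 3 → -2y^{2} - 1
  leading term y^{2}: no divisor's leading term divides it; move -2y^{2} to the remainder.
  leading term 1: no divisor's leading term divides it; move -1 to the remainder.
  normal form = -2y^{2} - 1.
The normal form is nonzero, so p ∉ I. Since p minus its normal form lies in I, I + (p) = I + (r) where r = -2y^{2} - 1; decide whether this ideal is the whole ring.
Run Buchberger on G together with r (pairs among the g_i already reduce to 0 since G is a Gröbner basis):
g_1 = x - 2y^{2} + 2y - 2, LT = x.
g_2 = y^{3} - y^{2} - 3y + 2, LT = y^{3}.
r = -2y^{2} - 1, LT = y^{2}.

S(g_1,g_2): leading monomials are coprime, so the S-polynomial reduces to 0 (Buchberger's first criterion).
S(g_1,r): leading monomials are coprime, so the S-polynomial reduces to 0 (Buchberger's first criterion).
S(g_2,r): lcm = y^{3}. S = -y^{2} + 2.
  leading term y^{2}: subtract (-3)·r from -y^{2} + 2 → -1
  leading term 1: no divisor's leading term divides it; move -1 to the remainder.
  remainder -1 ≠ 0; add m_4 = -1 to the basis.

S(g_1,m_4): leading monomials are coprime, so the S-polynomial reduces to 0 (Buchberger's first criterion).
S(g_2,m_4): leading monomials are coprime, so the S-polynomial reduces to 0 (Buchberger's first criterion).
S(r,m_4): leading monomials are coprime, so the S-polynomial reduces to 0 (Buchberger's first criterion).
Every S-polynomial of the final basis reduces to 0, so we have a Gröbner basis.
Inter-reduce: drop elements whose leading term is divisible by another's, tail-reduce, and make monic.
Reduced Gröbner basis: {1}.
The reduced Gröbner basis of I + (p) is {1}: the ideal is the whole ring, so the enlarged system has no common solution — adjoining p is inconsistent.

Adjoining xy - 2x + 2y^{2} + 2y makes the ideal the whole ring: the system is inconsistent.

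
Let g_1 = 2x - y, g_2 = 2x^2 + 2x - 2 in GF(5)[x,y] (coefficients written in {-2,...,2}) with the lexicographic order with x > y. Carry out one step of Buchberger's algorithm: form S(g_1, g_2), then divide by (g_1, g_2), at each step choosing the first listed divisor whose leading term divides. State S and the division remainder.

lcm(LM(g_1), LM(g_2)) = x^2.
S = (lcm/LT(g_1))·g_1 − (lcm/LT(g_2))·g_2 = 2xy - x + 1.
Reduce S modulo (g_1, g_2) in that order:
  leading term xy: subtract (y)·g_1 from 2xy - x + 1 → -x + y^2 + 1
  leading term x: subtract (2)·g_1 from -x + y^2 + 1 → y^2 + 2y + 1
  leading term y^2: no divisor's leading term divides it; move y^2 to the remainder.
  leading term y: no divisor's leading term divides it; move 2y to the remainder.
  leading term 1: no divisor's leading term divides it; move 1 to the remainder.
The remainder y^2 + 2y + 1 is nonzero, so it would be added as the next basis element.

S(g_1, g_2) = 2xy - x + 1; remainder on division = y^2 + 2y + 1.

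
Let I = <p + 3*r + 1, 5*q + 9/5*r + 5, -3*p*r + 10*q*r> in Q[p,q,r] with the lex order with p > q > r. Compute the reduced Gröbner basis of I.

G = {p + 3*r + 1, q + 9/25*r + 1, r**2 - 35/27*r}

f_1 = p + 3*r + 1, LT = p.
f_2 = 5*q + 9/5*r + 5, LT = q.
f_3 = -3*p*r + 10*q*r, LT = p*r.

S(f_1,f_3): lcm = p*r. S = 10/3*q*r + 3*r**2 + r.
  leading term q*r: subtract (2/3*r)·f_2 from 10/3*q*r + 3*r**2 + r → 9/5*r**2 - 7/3*r
  leading term r**2: no divisor's leading term divides it; move 9/5*r**2 to the remainder.
  leading term r: no divisor's leading term divides it; move -7/3*r to the remainder.
  remainder 9/5*r**2 - 7/3*r ≠ 0; add g_4 = 9/5*r**2 - 7/3*r to the basis.

The other S-polynomials (S(f_1,f_2), S(f_2,f_3), S(f_1,g_4), S(f_2,g_4), S(f_3,g_4)) all reduce to 0 modulo the current basis, so we have a Gröbner basis.
Inter-reduce: drop elements whose leading term is divisible by another's, tail-reduce, and make monic.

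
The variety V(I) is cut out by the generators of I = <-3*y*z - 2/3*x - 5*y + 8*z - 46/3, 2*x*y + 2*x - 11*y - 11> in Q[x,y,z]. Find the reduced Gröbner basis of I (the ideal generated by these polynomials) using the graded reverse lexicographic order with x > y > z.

The reduced Gröbner basis is the canonical form of the ideal for this ordering.

f_1 = -3*y*z - 2/3*x - 5*y + 8*z - 46/3, LT = y*z.
f_2 = 2*x*y + 2*x - 11*y - 11, LT = x*y.

S(f_1,f_2): lcm = x*y*z. S = 2/9*x**2 + 5/3*x*y - 11/3*x*z + 11/2*y*z + 46/9*x + 11/2*z.
  reduce S modulo (f_1, f_2):
  remainder 2/9*x**2 - 11/3*x*z + 20/9*x + 121/6*z - 341/18 ≠ 0; add g_3 = 2/9*x**2 - 11/3*x*z + 20/9*x + 121/6*z - 341/18 to the basis.

The other S-polynomials (S(f_1,g_3), S(f_2,g_3)) all reduce to 0 modulo the current basis, so we have a Gröbner basis.

G = {x**2 - 33/2*x*z + 10*x + 363/4*z - 341/4, x*y + x - 11/2*y - 11/2, y*z + 2/9*x + 5/3*y - 8/3*z + 46/9}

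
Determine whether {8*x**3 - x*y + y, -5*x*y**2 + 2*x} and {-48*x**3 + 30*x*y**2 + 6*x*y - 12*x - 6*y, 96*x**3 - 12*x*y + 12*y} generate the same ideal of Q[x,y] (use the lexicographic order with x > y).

Yes, the ideals are equal.

Two ideals are equal iff their reduced Gröbner bases coincide (the reduced basis is unique for a fixed ordering).
Buchberger on the first generating set:
f_1 = 8*x**3 - x*y + y, LT = x**3.
f_2 = -5*x*y**2 + 2*x, LT = x*y**2.

S(f_1,f_2): lcm = x**3*y**2. S = 2/5*x**3 - 1/8*x*y**3 + 1/8*y**3.
  leading term x**3: subtract (1/20)·f_1 from 2/5*x**3 - 1/8*x*y**3 + 1/8*y**3 → -1/8*x*y**3 + 1/20*x*y + 1/8*y**3 - 1/20*y
  leading term x*y**3: subtract (1/40*y)·f_2 from -1/8*x*y**3 + 1/20*x*y + 1/8*y**3 - 1/20*y → 1/8*y**3 - 1/20*y
  leading term y**3: no divisor's leading term divides it; move 1/8*y**3 to the remainder.
  leading term y: no divisor's leading term divides it; move -1/20*y to the remainder.
  remainder 1/8*y**3 - 1/20*y ≠ 0; add g_3 = 1/8*y**3 - 1/20*y to the basis.

The other S-polynomials (S(f_1,g_3), S(f_2,g_3)) all reduce to 0 modulo the current basis, so we have a Gröbner basis.
Inter-reduce: drop elements whose leading term is divisible by another's, tail-reduce, and make monic.
Reduced Gröbner basis: {x**3 - 1/8*x*y + 1/8*y, x*y**2 - 2/5*x, y**3 - 2/5*y}.

Buchberger on the second generating set:
h_1 = -48*x**3 + 30*x*y**2 + 6*x*y - 12*x - 6*y, LT = x**3.
h_2 = 96*x**3 - 12*x*y + 12*y, LT = x**3.

S(h_1,h_2): lcm = x**3. S = -5/8*x*y**2 + 1/4*x.
  leading term x*y**2: no divisor's leading term divides it; move -5/8*x*y**2 to the remainder.
  leading term x: no divisor's leading term divides it; move 1/4*x to the remainder.
  remainder -5/8*x*y**2 + 1/4*x ≠ 0; add k_3 = -5/8*x*y**2 + 1/4*x to the basis.

S(h_1,k_3): lcm = x**3*y**2. S = 2/5*x**3 - 5/8*x*y**4 - 1/8*x*y**3 + 1/4*x*y**2 + 1/8*y**3.
  leading term x**3: subtract (-1/120)·h_1 from 2/5*x**3 - 5/8*x*y**4 - 1/8*x*y**3 + 1/4*x*y**2 + 1/8*y**3 → -5/8*x*y**4 - 1/8*x*y**3 + 1/2*x*y**2 + 1/20*x*y - 1/10*x + 1/8*y**3 - 1/20*y
  leading term x*y**4: subtract (y**2)·k_3 from -5/8*x*y**4 - 1/8*x*y**3 + 1/2*x*y**2 + 1/20*x*y - 1/10*x + 1/8*y**3 - 1/20*y → -1/8*x*y**3 + 1/4*x*y**2 + 1/20*x*y - 1/10*x + 1/8*y**3 - 1/20*y
  leading term x*y**3: subtract (1/5*y)·k_3 from -1/8*x*y**3 + 1/4*x*y**2 + 1/20*x*y - 1/10*x + 1/8*y**3 - 1/20*y → 1/4*x*y**2 - 1/10*x + 1/8*y**3 - 1/20*y
  leading term x*y**2: subtract (-2/5)·k_3 from 1/4*x*y**2 - 1/10*x + 1/8*y**3 - 1/20*y → 1/8*y**3 - 1/20*y
  leading term y**3: no divisor's leading term divides it; move 1/8*y**3 to the remainder.
  leading term y: no divisor's leading term divides it; move -1/20*y to the remainder.
  remainder 1/8*y**3 - 1/20*y ≠ 0; add k_4 = 1/8*y**3 - 1/20*y to the basis.

The other S-polynomials (S(h_2,k_3), S(h_1,k_4), S(h_2,k_4), S(k_3,k_4)) all reduce to 0 modulo the current basis, so we have a Gröbner basis.
Inter-reduce: drop elements whose leading term is divisible by another's, tail-reduce, and make monic.
Reduced Gröbner basis: {x**3 - 1/8*x*y + 1/8*y, x*y**2 - 2/5*x, y**3 - 2/5*y}.

The two bases agree; hence the ideals are identical.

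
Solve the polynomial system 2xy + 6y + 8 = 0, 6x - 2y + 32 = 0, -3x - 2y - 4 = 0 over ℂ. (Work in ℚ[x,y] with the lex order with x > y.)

{(-4, 4)}

Compute a lex Gröbner basis by Buchberger's algorithm.
f_1 = 2xy + 6y + 8, LT = xy.
f_2 = 6x - 2y + 32, LT = x.
f_3 = -3x - 2y - 4, LT = x.

S(f_1,f_2): lcm = xy. S = ⅓y² - 7/3y + 4.
  leading term y²: no divisor's leading term divides it; move ⅓y² to the remainder.
  leading term y: no divisor's leading term divides it; move -7/3y to the remainder.
  leading term 1: no divisor's leading term divides it; move 4 to the remainder.
  remainder ⅓y² - 7/3y + 4 ≠ 0; add h_4 = ⅓y² - 7/3y + 4 to the basis.

S(f_1,f_3): lcm = xy. S = -⅔y² + 5/3y + 4.
  leading term y²: subtract (-2)·h_4 from -⅔y² + 5/3y + 4 → -3y + 12
  leading term y: no divisor's leading term divides it; move -3y to the remainder.
  leading term 1: no divisor's leading term divides it; move 12 to the remainder.
  remainder -3y + 12 ≠ 0; add h_5 = -3y + 12 to the basis.

The other S-polynomials (S(f_2,f_3), S(f_1,h_4), S(f_2,h_4), S(f_3,h_4), S(f_1,h_5), S(f_2,h_5), S(f_3,h_5), S(h_4,h_5)) all reduce to 0 modulo the current basis, so we have a Gröbner basis.
Inter-reduce: drop elements whose leading term is divisible by another's, tail-reduce, and make monic.
Reduced Gröbner basis: {x + 4, y - 4}.

The lex basis is triangular: the last element involves only y. Solving y - 4 = 0 gives y ∈ {4}; substituting each value into the earlier elements determines the remaining variables.
  y = 4: the earlier basis element becomes x + 4 = 0, giving x = -4 — point (-4, 4).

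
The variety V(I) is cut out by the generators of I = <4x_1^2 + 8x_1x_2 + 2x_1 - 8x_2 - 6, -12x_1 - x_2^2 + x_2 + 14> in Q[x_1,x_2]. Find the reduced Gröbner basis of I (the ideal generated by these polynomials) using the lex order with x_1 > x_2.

f_1 = 4x_1^2 + 8x_1x_2 + 2x_1 - 8x_2 - 6, LT = x_1^2.
f_2 = -12x_1 - x_2^2 + x_2 + 14, LT = x_1.

S(f_1,f_2): lcm = x_1^2. S = -1/12x_1x_2^2 + 25/12x_1x_2 + 5/3x_1 - 2x_2 - 3/2.
  leading term x_1x_2^2: subtract (1/144x_2^2)·f_2 from -1/12x_1x_2^2 + 25/12x_1x_2 + 5/3x_1 - 2x_2 - 3/2 → 25/12x_1x_2 + 5/3x_1 + 1/144x_2^4 - 1/144x_2^3 - 7/72x_2^2 - 2x_2 - 3/2
  leading term x_1x_2: subtract (-25/144x_2)·f_2 from 25/12x_1x_2 + 5/3x_1 + 1/144x_2^4 - 1/144x_2^3 - 7/72x_2^2 - 2x_2 - 3/2 → 5/3x_1 + 1/144x_2^4 - 13/72x_2^3 + 11/144x_2^2 + 31/72x_2 - 3/2
  leading term x_1: subtract (-5/36)·f_2 from 5/3x_1 + 1/144x_2^4 - 13/72x_2^3 + 11/144x_2^2 + 31/72x_2 - 3/2 → 1/144x_2^4 - 13/72x_2^3 - 1/16x_2^2 + 41/72x_2 + 4/9
  leading term x_2^4: no divisor's leading term divides it; move 1/144x_2^4 to the remainder.
  leading term x_2^3: no divisor's leading term divides it; move -13/72x_2^3 to the remainder.
  leading term x_2^2: no divisor's leading term divides it; move -1/16x_2^2 to the remainder.
  leading term x_2: no divisor's leading term divides it; move 41/72x_2 to the remainder.
  leading term 1: no divisor's leading term divides it; move 4/9 to the remainder.
  remainder 1/144x_2^4 - 13/72x_2^3 - 1/16x_2^2 + 41/72x_2 + 4/9 ≠ 0; add g_3 = 1/144x_2^4 - 13/72x_2^3 - 1/16x_2^2 + 41/72x_2 + 4/9 to the basis.

The other S-polynomials (S(f_1,g_3), S(f_2,g_3)) all reduce to 0 modulo the current basis, so we have a Gröbner basis.
Inter-reduce: drop elements whose leading term is divisible by another's, tail-reduce, and make monic.

G = {x_1 + 1/12x_2^2 - 1/12x_2 - 7/6, x_2^4 - 26x_2^3 - 9x_2^2 + 82x_2 + 64}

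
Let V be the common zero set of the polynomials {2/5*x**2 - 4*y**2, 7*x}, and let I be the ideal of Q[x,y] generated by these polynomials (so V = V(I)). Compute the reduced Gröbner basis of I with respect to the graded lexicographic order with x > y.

G = {y**2, x}

The reduced Gröbner basis is the canonical form of the ideal for this ordering.

f_1 = 2/5*x**2 - 4*y**2, LT = x**2.
f_2 = 7*x, LT = x.

S(f_1,f_2): lcm = x**2. S = -10*y**2.
  reduce S modulo (f_1, f_2):
  remainder -10*y**2 ≠ 0; add g_3 = -10*y**2 to the basis.

The other S-polynomials (S(f_1,g_3), S(f_2,g_3)) all reduce to 0 modulo the current basis, so we have a Gröbner basis.
Inter-reduce: drop elements whose leading term is divisible by another's, tail-reduce, and make monic.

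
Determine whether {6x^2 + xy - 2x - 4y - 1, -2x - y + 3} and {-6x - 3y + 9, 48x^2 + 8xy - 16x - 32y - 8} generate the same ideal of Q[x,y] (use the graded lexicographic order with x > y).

Two ideals are equal iff their reduced Gröbner bases coincide (the reduced basis is unique for a fixed ordering).
Buchberger on the first generating set:
f_1 = 6x^2 + xy - 2x - 4y - 1, LT = x^2.
f_2 = -2x - y + 3, LT = x.

S(f_1,f_2): lcm = x^2. S = -1/3xy + 7/6x - 2/3y - 1/6.
  reduce S modulo (f_1, f_2):
  remainder 1/6y^2 - 7/4y + 19/12 ≠ 0; add g_3 = 1/6y^2 - 7/4y + 19/12 to the basis.

The other S-polynomials (S(f_1,g_3), S(f_2,g_3)) all reduce to 0 modulo the current basis, so we have a Gröbner basis.
Inter-reduce: drop elements whose leading term is divisible by another's, tail-reduce, and make monic.
Reduced Gröbner basis: {y^2 - 21/2y + 19/2, x + 1/2y - 3/2}.

Buchberger on the second generating set:
h_1 = -6x - 3y + 9, LT = x.
h_2 = 48x^2 + 8xy - 16x - 32y - 8, LT = x^2.

S(h_1,h_2): lcm = x^2. S = 1/3xy - 7/6x + 2/3y + 1/6.
  reduce S modulo (h_1, h_2):
  remainder -1/6y^2 + 7/4y - 19/12 ≠ 0; add k_3 = -1/6y^2 + 7/4y - 19/12 to the basis.

The other S-polynomials (S(h_1,k_3), S(h_2,k_3)) all reduce to 0 modulo the current basis, so we have a Gröbner basis.
Inter-reduce: drop elements whose leading term is divisible by another's, tail-reduce, and make monic.
Reduced Gröbner basis: {y^2 - 21/2y + 19/2, x + 1/2y - 3/2}.

Same reduced basis, so the two generating sets span the same ideal.

Yes, the ideals are equal.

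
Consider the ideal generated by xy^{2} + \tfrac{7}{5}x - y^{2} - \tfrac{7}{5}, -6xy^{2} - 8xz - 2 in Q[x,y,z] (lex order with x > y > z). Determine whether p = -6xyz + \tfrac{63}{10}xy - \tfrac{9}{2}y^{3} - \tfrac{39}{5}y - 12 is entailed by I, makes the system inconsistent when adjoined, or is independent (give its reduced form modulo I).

Adjoining -6xyz + \tfrac{63}{10}xy - \tfrac{9}{2}y^{3} - \tfrac{39}{5}y - 12 makes the ideal the whole ring: the system is inconsistent.

First compute the reduced Gröbner basis of I by Buchberger's algorithm.
f_1 = xy^{2} + \tfrac{7}{5}x - y^{2} - \tfrac{7}{5}, LT = xy^{2}.
f_2 = -6xy^{2} - 8xz - 2, LT = xy^{2}.

S(f_1,f_2): lcm = xy^{2}. S = -\tfrac{4}{3}xz + \tfrac{7}{5}x - y^{2} - \tfrac{26}{15}.
  leading term xz: no divisor's leading term divides it; move -\tfrac{4}{3}xz to the remainder.
  leading term x: no divisor's leading term divides it; move \tfrac{7}{5}x to the remainder.
  leading term y^{2}: no divisor's leading term divides it; move -y^{2} to the remainder.
  leading term 1: no divisor's leading term divides it; move -\tfrac{26}{15} to the remainder.
  remainder -\tfrac{4}{3}xz + \tfrac{7}{5}x - y^{2} - \tfrac{26}{15} ≠ 0; add h_3 = -\tfrac{4}{3}xz + \tfrac{7}{5}x - y^{2} - \tfrac{26}{15} to the basis.

S(f_1,h_3): lcm = xy^{2}z. S = \tfrac{21}{20}xy^{2} + \tfrac{7}{5}xz - \tfrac{3}{4}y^{4} - y^{2}z - \tfrac{13}{10}y^{2} - \tfrac{7}{5}z.
  leading term xy^{2}: subtract (\tfrac{21}{20})·f_1 from \tfrac{21}{20}xy^{2} + \tfrac{7}{5}xz - \tfrac{3}{4}y^{4} - y^{2}z - \tfrac{13}{10}y^{2} - \tfrac{7}{5}z → \tfrac{7}{5}xz - \tfrac{147}{100}x - \tfrac{3}{4}y^{4} - y^{2}z - \tfrac{1}{4}y^{2} - \tfrac{7}{5}z + \tfrac{147}{100}
  leading term xz: subtract (-\tfrac{21}{20})·h_3 from \tfrac{7}{5}xz - \tfrac{147}{100}x - \tfrac{3}{4}y^{4} - y^{2}z - \tfrac{1}{4}y^{2} - \tfrac{7}{5}z + \tfrac{147}{100} → -\tfrac{3}{4}y^{4} - y^{2}z - \tfrac{13}{10}y^{2} - \tfrac{7}{5}z - \tfrac{7}{20}
  leading term y^{4}: no divisor's leading term divides it; move -\tfrac{3}{4}y^{4} to the remainder.
  leading term y^{2}z: no divisor's leading term divides it; move -y^{2}z to the remainder.
  leading term y^{2}: no divisor's leading term divides it; move -\tfrac{13}{10}y^{2} to the remainder.
  leading term z: no divisor's leading term divides it; move -\tfrac{7}{5}z to the remainder.
  leading term 1: no divisor's leading term divides it; move -\tfrac{7}{20} to the remainder.
  remainder -\tfrac{3}{4}y^{4} - y^{2}z - \tfrac{13}{10}y^{2} - \tfrac{7}{5}z - \tfrac{7}{20} ≠ 0; add h_4 = -\tfrac{3}{4}y^{4} - y^{2}z - \tfrac{13}{10}y^{2} - \tfrac{7}{5}z - \tfrac{7}{20} to the basis.

The other S-polynomials (S(f_2,h_3), S(f_1,h_4), S(f_2,h_4), S(h_3,h_4)) all reduce to 0 modulo the current basis, so we have a Gröbner basis.
Inter-reduce: drop elements whose leading term is divisible by another's, tail-reduce, and make monic.
Reduced Gröbner basis: {xy^{2} + \tfrac{7}{5}x - y^{2} - \tfrac{7}{5}, xz - \tfrac{21}{20}x + \tfrac{3}{4}y^{2} + \tfrac{13}{10}, y^{4} + \tfrac{4}{3}y^{2}z + \tfrac{26}{15}y^{2} + \tfrac{28}{15}z + \tfrac{7}{15}}.
Label its elements g_1 = xy^{2} + \tfrac{7}{5}x - y^{2} - \tfrac{7}{5}, g_2 = xz - \tfrac{21}{20}x + \tfrac{3}{4}y^{2} + \tfrac{13}{10}, g_3 = y^{4} + \tfrac{4}{3}y^{2}z + \tfrac{26}{15}y^{2} + \tfrac{28}{15}z + \tfrac{7}{15}.

Reduce p = -6xyz + \tfrac{63}{10}xy - \tfrac{9}{2}y^{3} - \tfrac{39}{5}y - 12 modulo G:
  leading term xyz: subtract (-6y)·g_2 from -6xyz + \tfrac{63}{10}xy - \tfrac{9}{2}y^{3} - \tfrac{39}{5}y - 12 → -12
  leading term 1: no divisor's leading term divides it; move -12 to the remainder.
  normal form = -12.
The normal form is nonzero, so p ∉ I. Since p minus its normal form lies in I, I + (p) = I + (r) where r = -12; decide whether this ideal is the whole ring.
Here r = -12 is a nonzero constant, hence a unit: 1 ∈ I + (p), the Gröbner basis of I + (p) is {1}, and the enlarged system has no common solution — adjoining p is inconsistent.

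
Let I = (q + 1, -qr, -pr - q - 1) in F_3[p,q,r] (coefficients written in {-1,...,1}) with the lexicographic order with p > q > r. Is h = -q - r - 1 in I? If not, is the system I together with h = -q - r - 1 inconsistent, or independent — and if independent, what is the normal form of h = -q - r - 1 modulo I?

First compute the reduced Gröbner basis of I by Buchberger's algorithm.
f_1 = q + 1, LT = q.
f_2 = -qr, LT = qr.
f_3 = -pr - q - 1, LT = pr.

S(f_1,f_2): lcm = qr. S = r.
  leading term r: no divisor's leading term divides it; move r to the remainder.
  remainder r ≠ 0; add k_4 = r to the basis.

The other S-polynomials (S(f_1,f_3), S(f_2,f_3), S(f_1,k_4), S(f_2,k_4), S(f_3,k_4)) all reduce to 0 modulo the current basis, so we have a Gröbner basis.
Inter-reduce: drop elements whose leading term is divisible by another's, tail-reduce, and make monic.
Reduced Gröbner basis: {q + 1, r}.
Label its elements g_1 = q + 1, g_2 = r.

Reduce h = -q - r - 1 modulo G:
  leading term q: subtract (-1)·g_1 from -q - r - 1 → -r
  leading term r: subtract (-1)·g_2 from -r → 0
  normal form = 0.
Since the normal form is 0, h ∈ I.

-q - r - 1 lies in I (it reduces to 0).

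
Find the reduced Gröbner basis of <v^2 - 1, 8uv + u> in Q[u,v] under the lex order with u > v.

G = {u, v^2 - 1}

This is the nonlinear analogue of row-reducing a linear system.

f_1 = v^2 - 1, LT = v^2.
f_2 = 8uv + u, LT = uv.

S(f_1,f_2): lcm = uv^2. S = -1/8uv - u.
  reduce S modulo (f_1, f_2):
  remainder -63/64u ≠ 0; add g_3 = -63/64u to the basis.

The other S-polynomials (S(f_1,g_3), S(f_2,g_3)) all reduce to 0 modulo the current basis, so we have a Gröbner basis.
Inter-reduce: drop elements whose leading term is divisible by another's, tail-reduce, and make monic.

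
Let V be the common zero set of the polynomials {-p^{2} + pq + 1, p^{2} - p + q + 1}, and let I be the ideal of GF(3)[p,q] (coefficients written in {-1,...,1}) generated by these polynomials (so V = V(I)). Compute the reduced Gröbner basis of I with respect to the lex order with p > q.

G = {p^{2} - p + q + 1, pq - p + q - 1, q^{2} - q}

f_1 = -p^{2} + pq + 1, LT = p^{2}.
f_2 = p^{2} - p + q + 1, LT = p^{2}.

S(f_1,f_2): lcm = p^{2}. S = -pq + p - q + 1.
  reduce S modulo (f_1, f_2):
  remainder -pq + p - q + 1 ≠ 0; add g_3 = -pq + p - q + 1 to the basis.

S(f_1,g_3): lcm = p^{2}q. S = p^{2} - pq^{2} - pq + p - q.
  reduce S modulo (f_1, f_2, g_3):
  remainder q^{2} - q ≠ 0; add g_4 = q^{2} - q to the basis.

The other S-polynomials (S(f_2,g_3), S(f_1,g_4), S(f_2,g_4), S(g_3,g_4)) all reduce to 0 modulo the current basis, so we have a Gröbner basis.
Inter-reduce: drop elements whose leading term is divisible by another's, tail-reduce, and make monic.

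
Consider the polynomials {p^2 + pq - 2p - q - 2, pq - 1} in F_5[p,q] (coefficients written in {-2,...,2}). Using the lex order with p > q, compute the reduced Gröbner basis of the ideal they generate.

G = {p - q^2 - q - 2, q^3 + q^2 + 2q - 1}

f_1 = p^2 + pq - 2p - q - 2, LT = p^2.
f_2 = pq - 1, LT = pq.

S(f_1,f_2): lcm = p^2q. S = pq^2 - 2pq + p - q^2 - 2q.
  leading term pq^2: subtract (q)·f_2 from pq^2 - 2pq + p - q^2 - 2q → -2pq + p - q^2 - q
  leading term pq: subtract (-2)·f_2 from -2pq + p - q^2 - q → p - q^2 - q - 2
  leading term p: no divisor's leading term divides it; move p to the remainder.
  leading term q^2: no divisor's leading term divides it; move -q^2 to the remainder.
  leading term q: no divisor's leading term divides it; move -q to the remainder.
  leading term 1: no divisor's leading term divides it; move -2 to the remainder.
  remainder p - q^2 - q - 2 ≠ 0; add g_3 = p - q^2 - q - 2 to the basis.

S(f_2,g_3): lcm = pq. S = q^3 + q^2 + 2q - 1.
  leading term q^3: no divisor's leading term divides it; move q^3 to the remainder.
  leading term q^2: no divisor's leading term divides it; move q^2 to the remainder.
  leading term q: no divisor's leading term divides it; move 2q to the remainder.
  leading term 1: no divisor's leading term divides it; move -1 to the remainder.
  remainder q^3 + q^2 + 2q - 1 ≠ 0; add g_4 = q^3 + q^2 + 2q - 1 to the basis.

The other S-polynomials (S(f_1,g_3), S(f_1,g_4), S(f_2,g_4), S(g_3,g_4)) all reduce to 0 modulo the current basis, so we have a Gröbner basis.
Inter-reduce: drop elements whose leading term is divisible by another's, tail-reduce, and make monic.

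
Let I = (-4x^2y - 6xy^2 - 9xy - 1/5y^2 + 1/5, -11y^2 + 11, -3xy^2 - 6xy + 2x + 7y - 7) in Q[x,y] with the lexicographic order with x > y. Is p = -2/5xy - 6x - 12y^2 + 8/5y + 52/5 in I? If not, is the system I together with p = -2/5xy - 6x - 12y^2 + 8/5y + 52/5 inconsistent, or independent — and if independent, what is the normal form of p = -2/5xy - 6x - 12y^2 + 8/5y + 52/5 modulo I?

-2/5xy - 6x - 12y^2 + 8/5y + 52/5 lies in I (it reduces to 0).

First compute the reduced Gröbner basis of I by Buchberger's algorithm.
f_1 = -4x^2y - 6xy^2 - 9xy - 1/5y^2 + 1/5, LT = x^2y.
f_2 = -11y^2 + 11, LT = y^2.
f_3 = -3xy^2 - 6xy + 2x + 7y - 7, LT = xy^2.

S(f_1,f_2): lcm = x^2y^2. S = x^2 + 3/2xy^3 + 9/4xy^2 + 1/20y^3 - 1/20y.
  leading term x^2: no divisor's leading term divides it; move x^2 to the remainder.
  leading term xy^3: subtract (-3/22xy)·f_2 from 3/2xy^3 + 9/4xy^2 + 1/20y^3 - 1/20y → 9/4xy^2 + 3/2xy + 1/20y^3 - 1/20y
  leading term xy^2: subtract (-9/44x)·f_2 from 9/4xy^2 + 3/2xy + 1/20y^3 - 1/20y → 3/2xy + 9/4x + 1/20y^3 - 1/20y
  leading term xy: no divisor's leading term divides it; move 3/2xy to the remainder.
  leading term x: no divisor's leading term divides it; move 9/4x to the remainder.
  leading term y^3: subtract (-1/220y)·f_2 from 1/20y^3 - 1/20y → 0
  remainder x^2 + 3/2xy + 9/4x ≠ 0; add h_4 = x^2 + 3/2xy + 9/4x to the basis.

S(f_1,f_3): lcm = x^2y^2. S = -2x^2y + 2/3x^2 + 3/2xy^3 + 9/4xy^2 + 7/3xy - 7/3x + 1/20y^3 - 1/20y.
  leading term x^2y: subtract (1/2)·f_1 from -2x^2y + 2/3x^2 + 3/2xy^3 + 9/4xy^2 + 7/3xy - 7/3x + 1/20y^3 - 1/20y → 2/3x^2 + 3/2xy^3 + 21/4xy^2 + 41/6xy - 7/3x + 1/20y^3 + 1/10y^2 - 1/20y - 1/10
  leading term x^2: subtract (2/3)·h_4 from 2/3x^2 + 3/2xy^3 + 21/4xy^2 + 41/6xy - 7/3x + 1/20y^3 + 1/10y^2 - 1/20y - 1/10 → 3/2xy^3 + 21/4xy^2 + 35/6xy - 23/6x + 1/20y^3 + 1/10y^2 - 1/20y - 1/10
  leading term xy^3: subtract (-3/22xy)·f_2 from 3/2xy^3 + 21/4xy^2 + 35/6xy - 23/6x + 1/20y^3 + 1/10y^2 - 1/20y - 1/10 → 21/4xy^2 + 22/3xy - 23/6x + 1/20y^3 + 1/10y^2 - 1/20y - 1/10
  leading term xy^2: subtract (-21/44x)·f_2 from 21/4xy^2 + 22/3xy - 23/6x + 1/20y^3 + 1/10y^2 - 1/20y - 1/10 → 22/3xy + 17/12x + 1/20y^3 + 1/10y^2 - 1/20y - 1/10
  leading term xy: no divisor's leading term divides it; move 22/3xy to the remainder.
  leading term x: no divisor's leading term divides it; move 17/12x to the remainder.
  leading term y^3: subtract (-1/220y)·f_2 from 1/20y^3 + 1/10y^2 - 1/20y - 1/10 → 1/10y^2 - 1/10
  leading term y^2: subtract (-1/110)·f_2 from 1/10y^2 - 1/10 → 0
  remainder 22/3xy + 17/12x ≠ 0; add h_5 = 22/3xy + 17/12x to the basis.

S(f_2,f_3): lcm = xy^2. S = -2xy - 1/3x + 7/3y - 7/3.
  leading term xy: subtract (-3/11)·h_5 from -2xy - 1/3x + 7/3y - 7/3 → 7/132x + 7/3y - 7/3
  leading term x: no divisor's leading term divides it; move 7/132x to the remainder.
  leading term y: no divisor's leading term divides it; move 7/3y to the remainder.
  leading term 1: no divisor's leading term divides it; move -7/3 to the remainder.
  remainder 7/132x + 7/3y - 7/3 ≠ 0; add h_6 = 7/132x + 7/3y - 7/3 to the basis.

S(f_1,h_5): lcm = x^2y. S = -17/88x^2 + 3/2xy^2 + 9/4xy + 1/20y^2 - 1/20.
  leading term x^2: subtract (-17/88)·h_4 from -17/88x^2 + 3/2xy^2 + 9/4xy + 1/20y^2 - 1/20 → 3/2xy^2 + 447/176xy + 153/352x + 1/20y^2 - 1/20
  leading term xy^2: subtract (-3/22x)·f_2 from 3/2xy^2 + 447/176xy + 153/352x + 1/20y^2 - 1/20 → 447/176xy + 681/352x + 1/20y^2 - 1/20
  leading term xy: subtract (1341/3872)·h_5 from 447/176xy + 681/352x + 1/20y^2 - 1/20 → 22365/15488x + 1/20y^2 - 1/20
  leading term x: subtract (9585/352)·h_6 from 22365/15488x + 1/20y^2 - 1/20 → 1/20y^2 - 22365/352y + 111737/1760
  leading term y^2: subtract (-1/220)·f_2 from 1/20y^2 - 22365/352y + 111737/1760 → -22365/352y + 22365/352
  leading term y: no divisor's leading term divides it; move -22365/352y to the remainder.
  leading term 1: no divisor's leading term divides it; move 22365/352 to the remainder.
  remainder -22365/352y + 22365/352 ≠ 0; add h_7 = -22365/352y + 22365/352 to the basis.

The other S-polynomials (S(f_1,h_4), S(f_2,h_4), S(f_3,h_4), S(f_2,h_5), S(f_3,h_5), S(h_4,h_5), S(f_1,h_6), S(f_2,h_6), S(f_3,h_6), S(h_4,h_6), S(h_5,h_6), S(f_1,h_7), S(f_2,h_7), S(f_3,h_7), S(h_4,h_7), S(h_5,h_7), S(h_6,h_7)) all reduce to 0 modulo the current basis, so we have a Gröbner basis.
Inter-reduce: drop elements whose leading term is divisible by another's, tail-reduce, and make monic.
Reduced Gröbner basis: {x, y - 1}.
Label its elements g_1 = x, g_2 = y - 1.

Reduce p = -2/5xy - 6x - 12y^2 + 8/5y + 52/5 modulo G:
  leading term xy: subtract (-2/5y)·g_1 from -2/5xy - 6x - 12y^2 + 8/5y + 52/5 → -6x - 12y^2 + 8/5y + 52/5
  leading term x: subtract (-6)·g_1 from -6x - 12y^2 + 8/5y + 52/5 → -12y^2 + 8/5y + 52/5
  leading term y^2: subtract (-12y)·g_2 from -12y^2 + 8/5y + 52/5 → -52/5y + 52/5
  leading term y: subtract (-52/5)·g_2 from -52/5y + 52/5 → 0
  normal form = 0.
Since the normal form is 0, p ∈ I.

The remainder on division by a Gröbner basis is unique — it is the normal form.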